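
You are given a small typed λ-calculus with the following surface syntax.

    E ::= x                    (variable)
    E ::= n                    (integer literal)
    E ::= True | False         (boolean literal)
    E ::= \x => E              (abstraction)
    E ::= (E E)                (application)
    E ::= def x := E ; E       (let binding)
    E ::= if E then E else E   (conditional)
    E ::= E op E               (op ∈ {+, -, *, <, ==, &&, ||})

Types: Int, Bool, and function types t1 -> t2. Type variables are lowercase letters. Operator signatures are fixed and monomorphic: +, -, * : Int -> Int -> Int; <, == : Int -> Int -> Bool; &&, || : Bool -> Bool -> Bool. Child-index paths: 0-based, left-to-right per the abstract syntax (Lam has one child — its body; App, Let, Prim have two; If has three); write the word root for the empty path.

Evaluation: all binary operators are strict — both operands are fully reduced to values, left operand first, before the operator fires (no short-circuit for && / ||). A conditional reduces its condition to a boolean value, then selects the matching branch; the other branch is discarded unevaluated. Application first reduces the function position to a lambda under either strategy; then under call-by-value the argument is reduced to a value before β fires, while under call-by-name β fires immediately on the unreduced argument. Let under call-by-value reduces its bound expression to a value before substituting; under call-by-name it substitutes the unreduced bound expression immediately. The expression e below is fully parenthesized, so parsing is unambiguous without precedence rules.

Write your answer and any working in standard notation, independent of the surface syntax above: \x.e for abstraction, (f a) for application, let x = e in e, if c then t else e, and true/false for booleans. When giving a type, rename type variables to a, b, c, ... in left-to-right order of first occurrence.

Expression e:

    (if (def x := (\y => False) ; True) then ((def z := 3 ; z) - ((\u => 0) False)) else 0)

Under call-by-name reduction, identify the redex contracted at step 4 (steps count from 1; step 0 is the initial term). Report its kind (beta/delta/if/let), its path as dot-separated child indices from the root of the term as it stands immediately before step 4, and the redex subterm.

Answer: beta at 1 : ((\u.0) false)

Working:
step 0: (if (let x = (\y.false) in true) then ((let z = 3 in z) - ((\u.0) false)) else 0)
step 1: [let@0] (if true then ((let z = 3 in z) - ((\u.0) false)) else 0)
step 2: [if@root] ((let z = 3 in z) - ((\u.0) false))
step 3: [let@0] (3 - ((\u.0) false))
step 4: [beta@1] (3 - 0)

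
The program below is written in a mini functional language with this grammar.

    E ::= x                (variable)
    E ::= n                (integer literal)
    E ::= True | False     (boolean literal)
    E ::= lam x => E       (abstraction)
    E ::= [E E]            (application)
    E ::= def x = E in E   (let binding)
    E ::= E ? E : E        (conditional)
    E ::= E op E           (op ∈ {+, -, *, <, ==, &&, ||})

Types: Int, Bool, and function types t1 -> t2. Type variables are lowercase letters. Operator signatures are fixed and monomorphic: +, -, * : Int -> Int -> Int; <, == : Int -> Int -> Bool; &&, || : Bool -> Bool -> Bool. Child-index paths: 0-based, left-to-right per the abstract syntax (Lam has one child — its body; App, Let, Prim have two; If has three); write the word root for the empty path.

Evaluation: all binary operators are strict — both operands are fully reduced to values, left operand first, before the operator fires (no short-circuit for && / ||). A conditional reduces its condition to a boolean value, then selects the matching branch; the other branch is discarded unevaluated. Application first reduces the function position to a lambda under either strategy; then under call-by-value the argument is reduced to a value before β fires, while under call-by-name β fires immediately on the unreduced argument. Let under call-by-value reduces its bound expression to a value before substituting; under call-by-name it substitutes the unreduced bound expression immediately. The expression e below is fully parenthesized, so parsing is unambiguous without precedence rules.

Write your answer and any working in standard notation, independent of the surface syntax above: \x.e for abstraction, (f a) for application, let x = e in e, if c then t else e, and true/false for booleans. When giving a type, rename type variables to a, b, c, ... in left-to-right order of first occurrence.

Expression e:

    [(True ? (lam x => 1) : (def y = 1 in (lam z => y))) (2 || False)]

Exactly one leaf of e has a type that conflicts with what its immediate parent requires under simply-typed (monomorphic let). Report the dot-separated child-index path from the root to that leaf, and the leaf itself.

Answer: 1.0 : 2

Derivation:
  unify Bool ~ Bool
\x._ : a -> Int
let y : Int
y : Int
\z._ : b -> Int
  unify a -> Int ~ b -> Int
  unify a ~ b
  unify Int ~ Int
  unify Int ~ Bool
  FAIL: mismatch Int ~ Bool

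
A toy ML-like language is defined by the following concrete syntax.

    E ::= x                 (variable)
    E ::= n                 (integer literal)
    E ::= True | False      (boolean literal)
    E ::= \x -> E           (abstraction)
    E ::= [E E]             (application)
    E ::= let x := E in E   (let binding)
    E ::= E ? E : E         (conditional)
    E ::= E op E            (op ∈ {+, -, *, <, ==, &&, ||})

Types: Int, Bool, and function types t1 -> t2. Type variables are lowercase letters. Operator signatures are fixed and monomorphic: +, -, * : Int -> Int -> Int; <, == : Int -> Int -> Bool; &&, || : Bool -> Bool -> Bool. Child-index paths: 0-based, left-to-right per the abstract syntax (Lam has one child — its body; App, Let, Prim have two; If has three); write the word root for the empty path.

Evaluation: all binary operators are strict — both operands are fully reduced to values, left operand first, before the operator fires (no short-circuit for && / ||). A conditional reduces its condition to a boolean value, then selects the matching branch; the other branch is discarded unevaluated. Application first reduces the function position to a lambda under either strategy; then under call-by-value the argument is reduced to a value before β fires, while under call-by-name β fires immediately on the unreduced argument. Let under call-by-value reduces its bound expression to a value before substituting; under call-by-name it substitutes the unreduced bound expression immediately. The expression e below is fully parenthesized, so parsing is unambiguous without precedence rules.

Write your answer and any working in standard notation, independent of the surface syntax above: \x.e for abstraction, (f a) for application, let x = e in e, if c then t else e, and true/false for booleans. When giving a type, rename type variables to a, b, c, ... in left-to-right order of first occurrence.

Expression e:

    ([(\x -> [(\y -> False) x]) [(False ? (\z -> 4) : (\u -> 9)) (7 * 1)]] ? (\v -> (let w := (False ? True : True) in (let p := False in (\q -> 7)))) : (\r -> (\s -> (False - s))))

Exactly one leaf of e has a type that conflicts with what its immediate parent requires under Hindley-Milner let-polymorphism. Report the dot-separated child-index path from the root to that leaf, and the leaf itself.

Answer: 2.0.0.0 : false

Trace:
\y._ : b -> Bool
x : a
  unify b -> Bool ~ a -> c
  unify b ~ a
  unify Bool ~ c
_ _ : Bool
\x._ : a -> Bool
  unify Bool ~ Bool
\z._ : d -> Int
\u._ : e -> Int
  unify d -> Int ~ e -> Int
  unify d ~ e
  unify Int ~ Int
  unify Int ~ Int
  unify Int ~ Int
  unify e -> Int ~ Int -> f
  unify e ~ Int
  unify Int ~ f
_ _ : Int
  unify a -> Bool ~ Int -> g
  unify a ~ Int
  unify Bool ~ g
_ _ : Bool
  unify Bool ~ Bool
  unify Bool ~ Bool
  unify Bool ~ Bool
let w : Bool
let p : Bool
\q._ : i -> Int
\v._ : h -> i -> Int
  unify Bool ~ Int
  FAIL: mismatch Bool ~ Int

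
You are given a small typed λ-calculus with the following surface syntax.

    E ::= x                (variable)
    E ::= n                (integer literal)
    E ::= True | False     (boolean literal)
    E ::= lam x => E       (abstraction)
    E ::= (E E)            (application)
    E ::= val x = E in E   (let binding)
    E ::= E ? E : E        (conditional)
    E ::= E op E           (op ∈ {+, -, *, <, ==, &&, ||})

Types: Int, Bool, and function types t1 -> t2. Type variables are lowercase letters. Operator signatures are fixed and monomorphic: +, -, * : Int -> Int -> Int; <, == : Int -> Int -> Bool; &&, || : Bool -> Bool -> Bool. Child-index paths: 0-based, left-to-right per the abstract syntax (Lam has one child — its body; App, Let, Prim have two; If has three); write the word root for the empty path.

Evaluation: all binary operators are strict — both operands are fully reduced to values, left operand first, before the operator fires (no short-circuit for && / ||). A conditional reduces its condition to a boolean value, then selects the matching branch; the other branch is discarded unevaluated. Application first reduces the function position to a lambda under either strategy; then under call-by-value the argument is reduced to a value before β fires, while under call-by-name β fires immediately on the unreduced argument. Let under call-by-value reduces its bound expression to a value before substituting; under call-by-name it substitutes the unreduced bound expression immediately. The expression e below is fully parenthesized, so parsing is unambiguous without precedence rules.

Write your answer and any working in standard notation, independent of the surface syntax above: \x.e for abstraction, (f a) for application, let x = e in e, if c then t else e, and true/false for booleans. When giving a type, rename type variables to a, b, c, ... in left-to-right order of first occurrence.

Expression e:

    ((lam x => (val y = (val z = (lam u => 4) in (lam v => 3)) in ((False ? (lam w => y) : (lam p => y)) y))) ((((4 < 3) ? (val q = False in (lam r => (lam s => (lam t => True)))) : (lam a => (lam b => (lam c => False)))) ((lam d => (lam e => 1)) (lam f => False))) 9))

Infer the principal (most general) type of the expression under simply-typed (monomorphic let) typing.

Trace:
\u._ : b -> Int
let z : b -> Int
\v._ : c -> Int
let y : c -> Int
  unify Bool ~ Bool
y : c -> Int
\w._ : d -> c -> Int
y : c -> Int
\p._ : e -> c -> Int
  unify d -> c -> Int ~ e -> c -> Int
  unify d ~ e
  unify c -> Int ~ c -> Int
  unify c ~ c
  unify Int ~ Int
y : c -> Int
  unify e -> c -> Int ~ (c -> Int) -> f
  unify e ~ c -> Int
  unify c -> Int ~ f
_ _ : c -> Int
\x._ : a -> c -> Int
  unify Int ~ Int
  unify Int ~ Int
  unify Bool ~ Bool
let q : Bool
\t._ : i -> Bool
\s._ : h -> i -> Bool
\r._ : g -> h -> i -> Bool
\c._ : l -> Bool
\b._ : k -> l -> Bool
\a._ : j -> k -> l -> Bool
  unify g -> h -> i -> Bool ~ j -> k -> l -> Bool
  unify g ~ j
  unify h -> i -> Bool ~ k -> l -> Bool
  unify h ~ k
  unify i -> Bool ~ l -> Bool
  unify i ~ l
  unify Bool ~ Bool
\e._ : n -> Int
\d._ : m -> n -> Int
\f._ : o -> Bool
  unify m -> n -> Int ~ (o -> Bool) -> p
  unify m ~ o -> Bool
  unify n -> Int ~ p
_ _ : n -> Int
  unify j -> k -> l -> Bool ~ (n -> Int) -> q
  unify j ~ n -> Int
  unify k -> l -> Bool ~ q
_ _ : k -> l -> Bool
  unify k -> l -> Bool ~ Int -> r
  unify k ~ Int
  unify l -> Bool ~ r
_ _ : l -> Bool
  unify a -> c -> Int ~ (l -> Bool) -> s
  unify a ~ l -> Bool
  unify c -> Int ~ s
_ _ : c -> Int

Answer: a -> Int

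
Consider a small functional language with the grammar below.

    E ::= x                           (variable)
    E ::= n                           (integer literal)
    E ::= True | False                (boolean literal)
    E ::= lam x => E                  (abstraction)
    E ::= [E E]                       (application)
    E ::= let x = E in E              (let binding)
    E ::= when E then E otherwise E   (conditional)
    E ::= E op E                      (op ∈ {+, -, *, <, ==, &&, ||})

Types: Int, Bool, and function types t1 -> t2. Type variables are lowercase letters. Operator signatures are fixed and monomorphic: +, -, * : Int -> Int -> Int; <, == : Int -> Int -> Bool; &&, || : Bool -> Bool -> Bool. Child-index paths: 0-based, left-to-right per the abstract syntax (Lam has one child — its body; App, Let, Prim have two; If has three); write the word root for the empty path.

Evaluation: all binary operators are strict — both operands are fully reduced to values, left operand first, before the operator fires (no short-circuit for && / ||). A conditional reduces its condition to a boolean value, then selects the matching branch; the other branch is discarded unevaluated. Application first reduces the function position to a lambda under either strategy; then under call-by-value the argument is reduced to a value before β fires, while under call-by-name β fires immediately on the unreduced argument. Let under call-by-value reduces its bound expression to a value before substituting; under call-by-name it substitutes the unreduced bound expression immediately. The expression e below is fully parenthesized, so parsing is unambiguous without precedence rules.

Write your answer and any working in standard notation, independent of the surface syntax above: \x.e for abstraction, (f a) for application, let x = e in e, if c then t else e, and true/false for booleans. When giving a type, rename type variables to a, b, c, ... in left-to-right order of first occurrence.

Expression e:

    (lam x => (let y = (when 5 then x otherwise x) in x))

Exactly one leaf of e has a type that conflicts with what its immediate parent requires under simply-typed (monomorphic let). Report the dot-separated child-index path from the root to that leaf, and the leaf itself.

Derivation:
  unify Int ~ Bool
  FAIL: mismatch Int ~ Bool

Answer: 0.0.0 : 5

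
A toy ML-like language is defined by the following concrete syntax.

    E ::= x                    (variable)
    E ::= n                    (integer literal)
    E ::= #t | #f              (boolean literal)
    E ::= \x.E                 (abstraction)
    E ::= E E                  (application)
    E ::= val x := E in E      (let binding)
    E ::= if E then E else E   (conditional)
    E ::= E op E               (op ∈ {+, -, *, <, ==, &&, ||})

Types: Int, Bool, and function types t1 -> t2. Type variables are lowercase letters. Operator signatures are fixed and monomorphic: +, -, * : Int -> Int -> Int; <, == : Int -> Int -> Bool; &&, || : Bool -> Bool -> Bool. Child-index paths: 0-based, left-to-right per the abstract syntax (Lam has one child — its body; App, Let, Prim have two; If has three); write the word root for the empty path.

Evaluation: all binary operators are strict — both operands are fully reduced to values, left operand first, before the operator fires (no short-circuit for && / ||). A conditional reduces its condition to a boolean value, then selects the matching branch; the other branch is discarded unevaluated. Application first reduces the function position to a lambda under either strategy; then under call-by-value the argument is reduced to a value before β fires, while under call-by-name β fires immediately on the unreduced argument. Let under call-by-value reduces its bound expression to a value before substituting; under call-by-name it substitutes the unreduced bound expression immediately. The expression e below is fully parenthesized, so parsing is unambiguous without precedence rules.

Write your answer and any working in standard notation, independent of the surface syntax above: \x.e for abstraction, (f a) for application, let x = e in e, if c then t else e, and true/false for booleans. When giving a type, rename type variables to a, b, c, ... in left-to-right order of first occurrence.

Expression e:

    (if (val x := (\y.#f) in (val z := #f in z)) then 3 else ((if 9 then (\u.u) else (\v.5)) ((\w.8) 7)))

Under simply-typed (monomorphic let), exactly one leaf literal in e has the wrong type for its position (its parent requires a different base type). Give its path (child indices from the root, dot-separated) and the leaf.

Answer: 2.0.0 : 9

Derivation:
\y._ : a -> Bool
let x : a -> Bool
let z : Bool
z : Bool
  unify Bool ~ Bool
  unify Int ~ Bool
  FAIL: mismatch Int ~ Bool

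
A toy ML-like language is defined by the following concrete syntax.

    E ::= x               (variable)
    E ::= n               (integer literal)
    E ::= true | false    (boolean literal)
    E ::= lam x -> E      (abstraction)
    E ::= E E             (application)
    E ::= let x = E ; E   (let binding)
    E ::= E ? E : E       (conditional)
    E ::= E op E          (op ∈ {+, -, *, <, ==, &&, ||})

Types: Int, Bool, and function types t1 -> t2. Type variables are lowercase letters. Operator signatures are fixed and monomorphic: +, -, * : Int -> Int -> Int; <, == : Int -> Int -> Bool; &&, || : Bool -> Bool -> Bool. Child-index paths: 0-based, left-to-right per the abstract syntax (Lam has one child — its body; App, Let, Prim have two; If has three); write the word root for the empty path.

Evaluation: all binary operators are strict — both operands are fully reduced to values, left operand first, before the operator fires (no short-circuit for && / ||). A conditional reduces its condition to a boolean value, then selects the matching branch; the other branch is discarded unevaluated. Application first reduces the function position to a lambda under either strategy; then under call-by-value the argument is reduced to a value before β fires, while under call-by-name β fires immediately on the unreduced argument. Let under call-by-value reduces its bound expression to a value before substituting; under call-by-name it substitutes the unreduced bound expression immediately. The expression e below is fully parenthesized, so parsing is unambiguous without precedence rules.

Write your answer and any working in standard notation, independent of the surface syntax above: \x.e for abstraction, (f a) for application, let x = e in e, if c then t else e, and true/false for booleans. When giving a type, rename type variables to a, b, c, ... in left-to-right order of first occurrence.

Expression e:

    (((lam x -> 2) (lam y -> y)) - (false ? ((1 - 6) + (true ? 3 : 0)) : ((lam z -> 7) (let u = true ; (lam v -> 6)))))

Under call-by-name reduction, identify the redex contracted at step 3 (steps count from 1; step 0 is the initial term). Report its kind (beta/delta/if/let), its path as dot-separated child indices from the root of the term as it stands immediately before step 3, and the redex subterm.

Trace:
step 0: (((\x.2) (\y.y)) - (if false then ((1 - 6) + (if true then 3 else 0)) else ((\z.7) (let u = true in (\v.6)))))
step 1: [beta@0] (2 - (if false then ((1 - 6) + (if true then 3 else 0)) else ((\z.7) (let u = true in (\v.6)))))
step 2: [if@1] (2 - ((\z.7) (let u = true in (\v.6))))
step 3: [beta@1] (2 - 7)

Answer: beta at 1 : ((\z.7) (let u = true in (\v.6)))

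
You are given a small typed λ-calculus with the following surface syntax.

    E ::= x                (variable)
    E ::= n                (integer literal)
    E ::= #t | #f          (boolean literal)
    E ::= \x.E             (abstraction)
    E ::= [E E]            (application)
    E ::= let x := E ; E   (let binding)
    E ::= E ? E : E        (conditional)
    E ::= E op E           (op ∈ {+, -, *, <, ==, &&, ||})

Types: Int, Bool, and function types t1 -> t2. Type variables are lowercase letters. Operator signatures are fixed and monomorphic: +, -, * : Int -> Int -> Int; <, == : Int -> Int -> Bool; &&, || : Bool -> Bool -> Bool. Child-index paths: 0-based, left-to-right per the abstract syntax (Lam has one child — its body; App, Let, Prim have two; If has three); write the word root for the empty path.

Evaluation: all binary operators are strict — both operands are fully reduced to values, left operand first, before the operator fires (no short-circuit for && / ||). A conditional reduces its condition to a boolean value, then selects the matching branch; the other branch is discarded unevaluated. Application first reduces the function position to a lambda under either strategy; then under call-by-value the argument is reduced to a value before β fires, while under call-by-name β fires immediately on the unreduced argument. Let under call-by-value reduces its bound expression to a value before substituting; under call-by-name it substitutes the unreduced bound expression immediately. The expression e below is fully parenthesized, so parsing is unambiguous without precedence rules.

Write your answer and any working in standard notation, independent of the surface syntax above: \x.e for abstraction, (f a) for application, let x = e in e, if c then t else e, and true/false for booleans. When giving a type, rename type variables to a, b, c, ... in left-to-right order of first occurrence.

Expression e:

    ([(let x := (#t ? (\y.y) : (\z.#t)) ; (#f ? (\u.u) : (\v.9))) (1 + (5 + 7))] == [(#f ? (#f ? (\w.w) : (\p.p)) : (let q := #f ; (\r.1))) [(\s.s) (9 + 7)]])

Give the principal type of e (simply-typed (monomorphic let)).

Answer: Bool

Trace:
  unify Bool ~ Bool
y : a
\y._ : a -> a
\z._ : b -> Bool
  unify a -> a ~ b -> Bool
  unify a ~ b
  unify b ~ Bool
let x : Bool -> Bool
  unify Bool ~ Bool
u : c
\u._ : c -> c
\v._ : d -> Int
  unify c -> c ~ d -> Int
  unify c ~ d
  unify d ~ Int
  unify Int ~ Int
  unify Int ~ Int
  unify Int ~ Int
  unify Int ~ Int
  unify Int -> Int ~ Int -> e
  unify Int ~ Int
  unify Int ~ e
_ _ : Int
  unify Int ~ Int
  unify Bool ~ Bool
  unify Bool ~ Bool
w : f
\w._ : f -> f
p : g
\p._ : g -> g
  unify f -> f ~ g -> g
  unify f ~ g
  unify g ~ g
let q : Bool
\r._ : h -> Int
  unify g -> g ~ h -> Int
  unify g ~ h
  unify h ~ Int
s : i
\s._ : i -> i
  unify Int ~ Int
  unify Int ~ Int
  unify i -> i ~ Int -> j
  unify i ~ Int
  unify Int ~ j
_ _ : Int
  unify Int -> Int ~ Int -> k
  unify Int ~ Int
  unify Int ~ k
_ _ : Int
  unify Int ~ Int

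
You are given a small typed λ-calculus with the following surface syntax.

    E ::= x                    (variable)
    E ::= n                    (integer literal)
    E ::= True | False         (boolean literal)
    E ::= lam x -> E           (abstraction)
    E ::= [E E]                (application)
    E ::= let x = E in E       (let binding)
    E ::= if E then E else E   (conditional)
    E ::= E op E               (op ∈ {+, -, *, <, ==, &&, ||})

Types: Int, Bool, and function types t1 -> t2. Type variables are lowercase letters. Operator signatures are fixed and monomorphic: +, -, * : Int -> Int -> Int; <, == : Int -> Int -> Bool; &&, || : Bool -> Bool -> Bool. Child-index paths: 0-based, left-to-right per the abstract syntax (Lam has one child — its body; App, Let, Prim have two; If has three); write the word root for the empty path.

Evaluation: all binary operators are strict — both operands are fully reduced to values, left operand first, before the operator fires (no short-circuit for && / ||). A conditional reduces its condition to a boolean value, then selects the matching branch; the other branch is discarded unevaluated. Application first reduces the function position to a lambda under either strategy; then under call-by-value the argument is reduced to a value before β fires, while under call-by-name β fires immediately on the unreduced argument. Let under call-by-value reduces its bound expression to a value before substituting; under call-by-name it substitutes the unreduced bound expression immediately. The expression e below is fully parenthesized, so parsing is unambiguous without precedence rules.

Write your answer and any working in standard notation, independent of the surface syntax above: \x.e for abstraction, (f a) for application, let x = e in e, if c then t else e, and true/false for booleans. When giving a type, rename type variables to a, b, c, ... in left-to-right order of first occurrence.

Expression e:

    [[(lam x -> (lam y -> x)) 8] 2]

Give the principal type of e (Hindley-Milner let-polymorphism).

Answer: Int

Working:
x : a
\y._ : b -> a
\x._ : a -> b -> a
  unify a -> b -> a ~ Int -> c
  unify a ~ Int
  unify b -> Int ~ c
_ _ : b -> Int
  unify b -> Int ~ Int -> d
  unify b ~ Int
  unify Int ~ d
_ _ : Int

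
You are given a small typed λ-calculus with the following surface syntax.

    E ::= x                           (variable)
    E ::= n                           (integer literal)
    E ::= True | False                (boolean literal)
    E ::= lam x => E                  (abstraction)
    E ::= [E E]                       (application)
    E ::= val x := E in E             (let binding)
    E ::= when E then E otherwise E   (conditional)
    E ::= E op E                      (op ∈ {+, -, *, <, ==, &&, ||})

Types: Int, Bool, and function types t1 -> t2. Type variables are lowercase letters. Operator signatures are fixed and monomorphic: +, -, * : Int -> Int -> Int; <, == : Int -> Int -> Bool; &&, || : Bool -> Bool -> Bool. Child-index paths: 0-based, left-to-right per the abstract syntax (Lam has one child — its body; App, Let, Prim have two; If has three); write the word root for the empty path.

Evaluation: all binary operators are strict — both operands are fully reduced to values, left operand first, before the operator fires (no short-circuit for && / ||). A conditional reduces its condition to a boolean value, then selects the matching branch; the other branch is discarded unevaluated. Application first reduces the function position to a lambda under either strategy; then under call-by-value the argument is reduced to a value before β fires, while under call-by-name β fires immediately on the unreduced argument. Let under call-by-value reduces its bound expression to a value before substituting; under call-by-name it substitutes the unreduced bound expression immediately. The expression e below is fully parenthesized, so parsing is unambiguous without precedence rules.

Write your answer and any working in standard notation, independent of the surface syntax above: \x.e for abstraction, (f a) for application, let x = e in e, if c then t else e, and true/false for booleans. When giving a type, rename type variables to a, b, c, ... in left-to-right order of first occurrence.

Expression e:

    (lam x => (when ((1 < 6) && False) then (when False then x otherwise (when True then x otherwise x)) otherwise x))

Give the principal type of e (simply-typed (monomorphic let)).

Derivation:
  unify Int ~ Int
  unify Int ~ Int
  unify Bool ~ Bool
  unify Bool ~ Bool
  unify Bool ~ Bool
  unify Bool ~ Bool
x : a
  unify Bool ~ Bool
x : a
x : a
  unify a ~ a
  unify a ~ a
x : a
  unify a ~ a
\x._ : a -> a

Answer: a -> a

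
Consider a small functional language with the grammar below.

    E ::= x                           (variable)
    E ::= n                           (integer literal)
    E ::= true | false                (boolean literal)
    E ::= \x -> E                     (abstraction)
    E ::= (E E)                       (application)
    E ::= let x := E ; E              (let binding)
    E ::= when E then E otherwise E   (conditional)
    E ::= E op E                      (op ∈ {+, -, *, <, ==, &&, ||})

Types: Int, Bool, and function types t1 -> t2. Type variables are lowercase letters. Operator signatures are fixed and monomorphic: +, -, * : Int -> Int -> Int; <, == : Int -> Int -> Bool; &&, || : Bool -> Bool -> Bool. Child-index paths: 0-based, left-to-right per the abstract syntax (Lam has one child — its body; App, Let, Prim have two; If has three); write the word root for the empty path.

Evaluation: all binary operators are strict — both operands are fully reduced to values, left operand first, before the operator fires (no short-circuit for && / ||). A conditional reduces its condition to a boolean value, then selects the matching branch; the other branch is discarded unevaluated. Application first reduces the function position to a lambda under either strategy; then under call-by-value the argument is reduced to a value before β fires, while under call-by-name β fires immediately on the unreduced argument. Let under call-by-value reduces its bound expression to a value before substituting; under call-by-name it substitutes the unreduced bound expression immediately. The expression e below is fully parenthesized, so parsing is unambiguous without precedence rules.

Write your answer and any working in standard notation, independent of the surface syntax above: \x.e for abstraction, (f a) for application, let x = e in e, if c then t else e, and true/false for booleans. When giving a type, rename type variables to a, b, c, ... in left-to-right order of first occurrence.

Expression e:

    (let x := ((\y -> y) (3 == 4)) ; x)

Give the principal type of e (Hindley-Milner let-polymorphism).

Working:
y : a
\y._ : a -> a
  unify Int ~ Int
  unify Int ~ Int
  unify a -> a ~ Bool -> b
  unify a ~ Bool
  unify Bool ~ b
_ _ : Bool
let x : Bool
x : Bool

Answer: Bool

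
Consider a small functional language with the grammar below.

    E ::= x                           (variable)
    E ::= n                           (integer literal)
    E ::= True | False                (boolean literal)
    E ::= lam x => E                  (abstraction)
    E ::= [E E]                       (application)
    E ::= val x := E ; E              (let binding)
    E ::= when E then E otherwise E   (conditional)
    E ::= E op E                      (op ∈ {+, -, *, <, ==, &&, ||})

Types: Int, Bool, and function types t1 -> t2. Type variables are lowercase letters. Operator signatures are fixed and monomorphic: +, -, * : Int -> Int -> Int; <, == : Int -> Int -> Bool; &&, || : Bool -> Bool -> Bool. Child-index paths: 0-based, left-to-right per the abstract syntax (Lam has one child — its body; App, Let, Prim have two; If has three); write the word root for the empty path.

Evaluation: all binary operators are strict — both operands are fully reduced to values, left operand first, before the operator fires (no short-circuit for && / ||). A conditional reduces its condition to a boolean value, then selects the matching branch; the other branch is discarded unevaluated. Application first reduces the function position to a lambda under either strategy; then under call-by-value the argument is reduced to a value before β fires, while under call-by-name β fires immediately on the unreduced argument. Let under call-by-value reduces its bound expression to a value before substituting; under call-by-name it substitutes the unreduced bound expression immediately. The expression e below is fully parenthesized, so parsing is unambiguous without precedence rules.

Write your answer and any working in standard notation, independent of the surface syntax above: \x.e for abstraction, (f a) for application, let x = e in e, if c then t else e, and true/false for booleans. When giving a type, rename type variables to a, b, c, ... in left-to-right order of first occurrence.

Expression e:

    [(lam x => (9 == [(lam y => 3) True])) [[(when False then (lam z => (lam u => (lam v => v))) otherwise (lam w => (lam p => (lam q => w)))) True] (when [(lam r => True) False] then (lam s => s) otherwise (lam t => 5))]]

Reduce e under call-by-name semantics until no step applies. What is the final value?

Answer: false

Working:
step 0: ((\x.(9 == ((\y.3) true))) (((if false then (\z.(\u.(\v.v))) else (\w.(\p.(\q.w)))) true) (if ((\r.true) false) then (\s.s) else (\t.5))))
step 1: [beta@root] (9 == ((\y.3) true))
step 2: [beta@1] (9 == 3)
step 3: [delta@root] false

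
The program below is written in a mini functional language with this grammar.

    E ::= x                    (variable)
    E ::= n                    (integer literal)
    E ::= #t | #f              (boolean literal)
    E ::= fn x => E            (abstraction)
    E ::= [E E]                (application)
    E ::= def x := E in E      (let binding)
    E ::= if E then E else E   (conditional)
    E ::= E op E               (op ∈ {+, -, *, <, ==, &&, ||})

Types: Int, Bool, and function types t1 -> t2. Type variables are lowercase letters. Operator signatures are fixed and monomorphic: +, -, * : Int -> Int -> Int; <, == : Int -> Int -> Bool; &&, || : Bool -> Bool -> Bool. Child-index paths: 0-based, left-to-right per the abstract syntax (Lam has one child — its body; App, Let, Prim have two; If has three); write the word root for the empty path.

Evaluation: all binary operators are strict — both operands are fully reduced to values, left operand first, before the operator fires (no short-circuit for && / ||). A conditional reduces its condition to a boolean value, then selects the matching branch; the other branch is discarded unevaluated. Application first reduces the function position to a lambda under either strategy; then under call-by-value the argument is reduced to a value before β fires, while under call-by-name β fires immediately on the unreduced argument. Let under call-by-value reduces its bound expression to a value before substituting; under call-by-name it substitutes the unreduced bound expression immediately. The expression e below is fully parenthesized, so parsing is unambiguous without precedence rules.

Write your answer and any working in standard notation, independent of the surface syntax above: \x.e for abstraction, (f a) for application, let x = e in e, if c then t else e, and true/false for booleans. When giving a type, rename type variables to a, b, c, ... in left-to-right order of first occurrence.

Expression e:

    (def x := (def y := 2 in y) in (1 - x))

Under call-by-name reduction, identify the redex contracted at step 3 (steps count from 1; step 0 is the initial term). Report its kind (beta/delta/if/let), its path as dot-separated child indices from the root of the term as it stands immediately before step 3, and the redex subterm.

Answer: delta at root : (1 - 2)

Trace:
step 0: (let x = (let y = 2 in y) in (1 - x))
step 1: [let@root] (1 - (let y = 2 in y))
step 2: [let@1] (1 - 2)
step 3: [delta@root] -1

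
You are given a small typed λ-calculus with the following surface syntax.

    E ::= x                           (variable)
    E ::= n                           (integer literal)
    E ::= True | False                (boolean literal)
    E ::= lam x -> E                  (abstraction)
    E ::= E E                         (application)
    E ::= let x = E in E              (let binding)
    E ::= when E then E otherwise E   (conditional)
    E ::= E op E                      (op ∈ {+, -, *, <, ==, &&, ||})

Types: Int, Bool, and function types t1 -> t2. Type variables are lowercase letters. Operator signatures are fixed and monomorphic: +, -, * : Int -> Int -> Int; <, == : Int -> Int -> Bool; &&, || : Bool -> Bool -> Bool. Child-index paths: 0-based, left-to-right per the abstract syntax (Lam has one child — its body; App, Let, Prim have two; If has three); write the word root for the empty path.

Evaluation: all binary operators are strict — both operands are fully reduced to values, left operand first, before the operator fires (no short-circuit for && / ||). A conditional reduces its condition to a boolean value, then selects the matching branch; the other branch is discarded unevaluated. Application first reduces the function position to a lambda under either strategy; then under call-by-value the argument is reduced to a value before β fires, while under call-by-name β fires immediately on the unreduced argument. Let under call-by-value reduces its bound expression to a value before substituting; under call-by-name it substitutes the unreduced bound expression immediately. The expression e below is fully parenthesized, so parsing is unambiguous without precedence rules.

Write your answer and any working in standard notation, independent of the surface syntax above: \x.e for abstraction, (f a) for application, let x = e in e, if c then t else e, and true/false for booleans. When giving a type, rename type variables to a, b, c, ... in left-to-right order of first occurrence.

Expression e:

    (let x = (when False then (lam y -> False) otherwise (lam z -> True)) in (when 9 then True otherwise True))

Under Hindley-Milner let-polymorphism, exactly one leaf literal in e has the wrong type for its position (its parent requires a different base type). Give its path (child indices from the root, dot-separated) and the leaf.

Answer: 1.0 : 9

Derivation:
  unify Bool ~ Bool
\y._ : a -> Bool
\z._ : b -> Bool
  unify a -> Bool ~ b -> Bool
  unify a ~ b
  unify Bool ~ Bool
let x : forall. b -> Bool
  unify Int ~ Bool
  FAIL: mismatch Int ~ Bool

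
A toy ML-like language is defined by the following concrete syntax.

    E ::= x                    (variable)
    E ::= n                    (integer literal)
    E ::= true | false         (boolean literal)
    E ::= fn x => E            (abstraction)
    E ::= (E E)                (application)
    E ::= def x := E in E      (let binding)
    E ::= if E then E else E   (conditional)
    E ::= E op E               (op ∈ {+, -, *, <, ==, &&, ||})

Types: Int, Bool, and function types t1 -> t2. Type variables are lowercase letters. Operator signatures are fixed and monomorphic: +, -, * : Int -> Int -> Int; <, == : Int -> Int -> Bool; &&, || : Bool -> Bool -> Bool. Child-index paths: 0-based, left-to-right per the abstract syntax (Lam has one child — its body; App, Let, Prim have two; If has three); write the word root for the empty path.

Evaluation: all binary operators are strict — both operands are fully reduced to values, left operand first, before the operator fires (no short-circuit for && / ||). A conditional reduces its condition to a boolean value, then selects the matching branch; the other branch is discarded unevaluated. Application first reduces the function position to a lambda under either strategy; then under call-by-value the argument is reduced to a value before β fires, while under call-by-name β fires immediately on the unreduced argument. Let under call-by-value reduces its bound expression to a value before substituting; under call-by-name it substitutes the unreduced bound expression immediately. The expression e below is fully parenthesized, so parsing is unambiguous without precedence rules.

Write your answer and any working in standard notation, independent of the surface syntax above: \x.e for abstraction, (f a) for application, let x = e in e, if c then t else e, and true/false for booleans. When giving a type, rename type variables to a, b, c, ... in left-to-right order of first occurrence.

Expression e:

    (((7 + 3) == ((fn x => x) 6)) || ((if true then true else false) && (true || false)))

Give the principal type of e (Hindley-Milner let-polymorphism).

Answer: Bool

Working:
  unify Int ~ Int
  unify Int ~ Int
  unify Int ~ Int
x : a
\x._ : a -> a
  unify a -> a ~ Int -> b
  unify a ~ Int
  unify Int ~ b
_ _ : Int
  unify Int ~ Int
  unify Bool ~ Bool
  unify Bool ~ Bool
  unify Bool ~ Bool
  unify Bool ~ Bool
  unify Bool ~ Bool
  unify Bool ~ Bool
  unify Bool ~ Bool
  unify Bool ~ Bool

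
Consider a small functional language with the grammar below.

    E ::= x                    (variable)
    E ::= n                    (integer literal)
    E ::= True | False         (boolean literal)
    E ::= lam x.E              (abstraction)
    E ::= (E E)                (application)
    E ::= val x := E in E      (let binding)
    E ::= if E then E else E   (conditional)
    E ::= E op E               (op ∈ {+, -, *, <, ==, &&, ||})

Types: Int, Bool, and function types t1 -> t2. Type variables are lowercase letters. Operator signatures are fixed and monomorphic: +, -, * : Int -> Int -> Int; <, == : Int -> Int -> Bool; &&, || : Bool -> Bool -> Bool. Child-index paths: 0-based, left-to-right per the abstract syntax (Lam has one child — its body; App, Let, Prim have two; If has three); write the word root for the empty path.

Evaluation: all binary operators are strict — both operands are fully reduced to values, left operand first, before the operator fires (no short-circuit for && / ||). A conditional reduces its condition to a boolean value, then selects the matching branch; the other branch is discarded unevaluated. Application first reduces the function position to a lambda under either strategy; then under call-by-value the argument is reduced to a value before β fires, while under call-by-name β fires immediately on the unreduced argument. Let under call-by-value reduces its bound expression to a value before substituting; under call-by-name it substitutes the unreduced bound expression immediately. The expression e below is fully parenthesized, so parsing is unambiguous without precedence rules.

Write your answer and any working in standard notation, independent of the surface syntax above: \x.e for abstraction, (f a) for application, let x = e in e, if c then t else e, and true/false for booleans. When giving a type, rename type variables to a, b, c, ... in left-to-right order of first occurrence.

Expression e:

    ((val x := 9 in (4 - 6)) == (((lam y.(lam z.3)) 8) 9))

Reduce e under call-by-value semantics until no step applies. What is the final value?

Working:
step 0: ((let x = 9 in (4 - 6)) == (((\y.(\z.3)) 8) 9))
step 1: [let@0] ((4 - 6) == (((\y.(\z.3)) 8) 9))
step 2: [delta@0] (-2 == (((\y.(\z.3)) 8) 9))
step 3: [beta@1.0] (-2 == ((\z.3) 9))
step 4: [beta@1] (-2 == 3)
step 5: [delta@root] false

Answer: false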